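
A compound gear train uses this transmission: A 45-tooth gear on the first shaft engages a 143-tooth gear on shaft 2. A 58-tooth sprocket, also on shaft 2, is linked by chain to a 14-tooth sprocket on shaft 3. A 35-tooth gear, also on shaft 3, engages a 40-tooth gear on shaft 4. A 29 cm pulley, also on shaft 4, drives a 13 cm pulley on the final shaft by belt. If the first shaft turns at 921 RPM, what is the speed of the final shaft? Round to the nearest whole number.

2344 RPM

Gear mesh: ratio = 143/45 = 3.1778, so shaft 2 turns at 921 / 3.1778 = 289.83 RPM.
Chain: ratio = 14/58 = 0.24138, so shaft 3 turns at 289.83 / 0.24138 = 1200.7 RPM.
Gear mesh: ratio = 40/35 = 1.1429, so shaft 4 turns at 1200.7 / 1.1429 = 1050.6 RPM.
Belt: ratio = 13/29 = 0.44828, so the final shaft turns at 1050.6 / 0.44828 = 2343.7 RPM.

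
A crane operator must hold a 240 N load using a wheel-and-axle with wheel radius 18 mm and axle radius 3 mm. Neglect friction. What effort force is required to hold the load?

40 N

Wheel-and-axle MA = R/r = 18/3 = 6.
Effort = load / MA = 240 / 6 = 40 N.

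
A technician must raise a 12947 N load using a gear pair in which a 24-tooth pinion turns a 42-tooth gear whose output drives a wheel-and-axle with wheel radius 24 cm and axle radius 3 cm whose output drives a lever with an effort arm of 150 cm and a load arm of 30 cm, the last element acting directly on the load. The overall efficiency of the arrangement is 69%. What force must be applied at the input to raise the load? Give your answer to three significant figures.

268 N

Gear pair MA = 42/24 = 1.75.
Wheel-and-axle MA = R/r = 24/3 = 8.
Lever MA = effort arm / load arm = 150/30 = 5.
Combined ideal MA = 1.75 × 8 × 5 = 70.
Actual MA = 70 × 0.69 = 48.3.
Effort = load / actual MA = 12947 / 48.3 = 268.05 N.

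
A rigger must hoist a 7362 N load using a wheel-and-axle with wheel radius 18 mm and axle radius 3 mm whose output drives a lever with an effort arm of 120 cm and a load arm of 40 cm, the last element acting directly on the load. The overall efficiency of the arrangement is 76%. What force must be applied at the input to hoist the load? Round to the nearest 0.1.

Wheel-and-axle MA = R/r = 18/3 = 6.
Lever MA = effort arm / load arm = 120/40 = 3.
Combined ideal MA = 6 × 3 = 18.
Actual MA = 18 × 0.76 = 13.68.
Effort = load / actual MA = 7362 / 13.68 = 538.16 N.

538.2 N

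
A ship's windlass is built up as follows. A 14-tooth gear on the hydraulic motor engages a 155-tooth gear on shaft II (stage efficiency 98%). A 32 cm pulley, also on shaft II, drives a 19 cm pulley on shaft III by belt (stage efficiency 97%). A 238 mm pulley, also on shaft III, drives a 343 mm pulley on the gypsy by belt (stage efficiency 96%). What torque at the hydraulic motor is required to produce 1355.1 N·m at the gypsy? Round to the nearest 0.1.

156.7 N·m

Overall ratio R = 11.071 × 0.59375 × 1.4412 = 9.4738; overall efficiency η = 0.98 × 0.97 × 0.96 = 0.9126.
Input torque = output torque / (R × η) = 1355.1 / (9.4738 × 0.9126) = 156.74 N·m.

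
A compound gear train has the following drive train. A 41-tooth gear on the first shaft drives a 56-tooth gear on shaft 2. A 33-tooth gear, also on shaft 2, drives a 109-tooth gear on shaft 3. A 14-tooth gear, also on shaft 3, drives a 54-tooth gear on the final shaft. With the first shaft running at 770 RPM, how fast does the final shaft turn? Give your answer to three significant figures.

the first shaft → shaft 2 (gear mesh, 56/41): 770 ÷ 1.3659 = 563.75 RPM
shaft 2 → shaft 3 (gear mesh, 109/33): 563.75 ÷ 3.303 = 170.68 RPM
shaft 3 → the final shaft (gear mesh, 54/14): 170.68 ÷ 3.8571 = 44.249 RPM

44.2 RPM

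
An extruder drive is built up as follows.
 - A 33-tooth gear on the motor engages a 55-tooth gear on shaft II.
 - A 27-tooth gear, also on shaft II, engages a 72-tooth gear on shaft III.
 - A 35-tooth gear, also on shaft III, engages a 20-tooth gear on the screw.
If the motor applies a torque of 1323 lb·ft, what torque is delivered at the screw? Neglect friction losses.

3360 lb·ft

Gear mesh: ratio = 55/33 = 1.6667; torque at shaft II = 1323 × 1.6667 = 2205 lb·ft.
Gear mesh: ratio = 72/27 = 2.6667; torque at shaft III = 2205 × 2.6667 = 5880 lb·ft.
Gear mesh: ratio = 20/35 = 0.57143; torque at the screw = 5880 × 0.57143 = 3360 lb·ft.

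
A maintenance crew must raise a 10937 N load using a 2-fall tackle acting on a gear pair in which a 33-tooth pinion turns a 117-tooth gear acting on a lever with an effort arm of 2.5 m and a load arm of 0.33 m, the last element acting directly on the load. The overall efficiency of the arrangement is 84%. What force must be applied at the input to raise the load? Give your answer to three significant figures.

242 N

Block-and-tackle MA = number of supporting rope parts = 2.
Gear pair MA = 117/33 = 3.5455.
Lever MA = effort arm / load arm = 2.5/0.33 = 7.5758.
Combined ideal MA = 2 × 3.5455 × 7.5758 = 53.719.
Actual MA = 53.719 × 0.84 = 45.124.
Effort = load / actual MA = 10937 / 45.124 = 242.38 N.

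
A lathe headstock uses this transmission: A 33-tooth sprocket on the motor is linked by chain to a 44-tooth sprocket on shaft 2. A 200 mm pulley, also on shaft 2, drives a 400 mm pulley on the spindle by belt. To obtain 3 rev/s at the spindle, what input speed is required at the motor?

8 rev/s

Overall ratio R = 1.3333 × 2 = 2.6667.
Required input speed = output speed × R = 3 × 2.6667 = 8 rev/s.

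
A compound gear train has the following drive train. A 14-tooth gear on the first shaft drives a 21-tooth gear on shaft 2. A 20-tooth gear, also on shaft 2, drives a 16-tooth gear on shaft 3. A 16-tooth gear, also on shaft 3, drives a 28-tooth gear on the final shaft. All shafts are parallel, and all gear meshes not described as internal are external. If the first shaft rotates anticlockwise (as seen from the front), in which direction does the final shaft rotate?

clockwise

the first shaft → shaft 2: external mesh, 1 reversal → CW.
shaft 2 → shaft 3: external mesh, 1 reversal → CCW.
shaft 3 → the final shaft: external mesh, 1 reversal → CW.
3 reversals in total — an odd number — so the final shaft turns opposite to the first shaft.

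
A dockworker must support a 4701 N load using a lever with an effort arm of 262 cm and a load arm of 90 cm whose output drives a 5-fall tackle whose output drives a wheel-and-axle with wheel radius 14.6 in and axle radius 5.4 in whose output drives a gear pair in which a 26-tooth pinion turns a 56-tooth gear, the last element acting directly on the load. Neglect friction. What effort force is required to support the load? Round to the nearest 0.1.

Lever MA = effort arm / load arm = 262/90 = 2.9111.
Block-and-tackle MA = number of supporting rope parts = 5.
Wheel-and-axle MA = R/r = 14.6/5.4 = 2.7037.
Gear pair MA = 56/26 = 2.1538.
Combined ideal MA = 2.9111 × 5 × 2.7037 × 2.1538 = 84.762.
Effort = load / MA = 4701 / 84.762 = 55.461 N.

55.5 N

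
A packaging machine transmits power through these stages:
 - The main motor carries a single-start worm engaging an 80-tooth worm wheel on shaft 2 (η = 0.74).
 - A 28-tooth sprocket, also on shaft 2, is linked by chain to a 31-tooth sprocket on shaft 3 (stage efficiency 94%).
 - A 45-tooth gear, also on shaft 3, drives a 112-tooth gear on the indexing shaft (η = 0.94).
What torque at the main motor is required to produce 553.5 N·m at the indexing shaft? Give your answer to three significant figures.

3.84 N·m

Overall ratio R = 80 × 1.1071 × 2.4889 = 220.44; overall efficiency η = 0.74 × 0.94 × 0.94 = 0.6539.
Input torque = output torque / (R × η) = 553.5 / (220.44 × 0.6539) = 3.84 N·m.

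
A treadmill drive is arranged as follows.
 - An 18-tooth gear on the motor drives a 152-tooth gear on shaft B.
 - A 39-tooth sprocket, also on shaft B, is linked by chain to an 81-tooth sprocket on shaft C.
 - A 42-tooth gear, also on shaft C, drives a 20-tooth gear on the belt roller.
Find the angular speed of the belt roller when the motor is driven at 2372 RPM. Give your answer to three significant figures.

284 RPM

Gear mesh: ratio = 152/18 = 8.4444, so shaft B turns at 2372 / 8.4444 = 280.89 RPM.
Chain: ratio = 81/39 = 2.0769, so shaft C turns at 280.89 / 2.0769 = 135.25 RPM.
Gear mesh: ratio = 20/42 = 0.47619, so the belt roller turns at 135.25 / 0.47619 = 284.02 RPM.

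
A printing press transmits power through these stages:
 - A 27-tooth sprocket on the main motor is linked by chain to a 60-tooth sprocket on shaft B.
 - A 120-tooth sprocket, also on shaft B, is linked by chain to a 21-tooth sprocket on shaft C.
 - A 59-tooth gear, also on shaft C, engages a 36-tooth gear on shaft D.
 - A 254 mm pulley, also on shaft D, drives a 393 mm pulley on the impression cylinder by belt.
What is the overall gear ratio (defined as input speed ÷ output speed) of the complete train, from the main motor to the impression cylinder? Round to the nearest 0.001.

Each stage contributes driven/driver: chain 60/27 = 2.2222, chain 21/120 = 0.175, gear mesh 36/59 = 0.61017, belt 393/254 = 1.5472.
Overall: 2.2222 × 0.175 × 0.61017 × 1.5472 = 0.36714.

0.367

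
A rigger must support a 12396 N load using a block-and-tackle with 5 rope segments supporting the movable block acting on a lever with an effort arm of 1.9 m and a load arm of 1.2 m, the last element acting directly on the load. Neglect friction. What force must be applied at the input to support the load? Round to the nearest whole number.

1566 N

Block-and-tackle MA = number of supporting rope parts = 5.
Lever MA = effort arm / load arm = 1.9/1.2 = 1.5833.
Combined ideal MA = 5 × 1.5833 = 7.9167.
Effort = load / MA = 12396 / 7.9167 = 1565.8 N.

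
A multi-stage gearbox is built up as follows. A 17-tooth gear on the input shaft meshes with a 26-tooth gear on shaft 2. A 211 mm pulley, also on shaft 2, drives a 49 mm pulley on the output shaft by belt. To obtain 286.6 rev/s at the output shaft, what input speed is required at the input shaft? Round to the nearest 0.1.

101.8 rev/s

Overall ratio R = 1.5294 × 0.23223 = 0.35517.
Required input speed = output speed × R = 286.6 × 0.35517 = 101.79 rev/s.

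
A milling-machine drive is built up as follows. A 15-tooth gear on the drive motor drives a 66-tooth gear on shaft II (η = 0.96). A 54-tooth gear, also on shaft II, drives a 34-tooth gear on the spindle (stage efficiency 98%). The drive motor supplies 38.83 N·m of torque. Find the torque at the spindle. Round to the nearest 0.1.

After the gear mesh (66/15): 38.83 × 4.4 × 0.96 = 164.02 N·m
After the gear mesh (34/54): 164.02 × 0.62963 × 0.98 = 101.21 N·m

101.2 N·m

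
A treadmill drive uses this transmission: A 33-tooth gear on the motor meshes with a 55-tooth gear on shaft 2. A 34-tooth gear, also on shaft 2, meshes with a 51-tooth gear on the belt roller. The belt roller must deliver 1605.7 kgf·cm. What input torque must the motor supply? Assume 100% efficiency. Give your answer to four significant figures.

642.3 kgf·cm

Overall ratio R = 1.6667 × 1.5 = 2.5.
Input torque = output torque / R = 1605.7 / 2.5 = 642.28 kgf·cm.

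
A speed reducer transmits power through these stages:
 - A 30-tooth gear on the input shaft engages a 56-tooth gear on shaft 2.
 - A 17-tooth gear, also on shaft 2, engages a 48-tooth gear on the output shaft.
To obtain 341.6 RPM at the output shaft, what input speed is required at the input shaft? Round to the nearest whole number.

Overall ratio R = 1.8667 × 2.8235 = 5.2706.
Required input speed = output speed × R = 341.6 × 5.2706 = 1800.4 RPM.

1800 RPM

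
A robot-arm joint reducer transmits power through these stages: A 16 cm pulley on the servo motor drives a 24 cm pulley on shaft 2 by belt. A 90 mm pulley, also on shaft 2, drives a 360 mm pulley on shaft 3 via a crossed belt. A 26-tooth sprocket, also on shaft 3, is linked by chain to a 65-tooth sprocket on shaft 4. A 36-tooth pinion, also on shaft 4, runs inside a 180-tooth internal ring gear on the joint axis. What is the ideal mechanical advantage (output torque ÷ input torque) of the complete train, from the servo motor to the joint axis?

Each stage contributes driven/driver: belt 24/16 = 1.5, belt 360/90 = 4, chain 65/26 = 2.5, internal gear 180/36 = 5.
Overall: 1.5 × 4 × 2.5 × 5 = 75.

75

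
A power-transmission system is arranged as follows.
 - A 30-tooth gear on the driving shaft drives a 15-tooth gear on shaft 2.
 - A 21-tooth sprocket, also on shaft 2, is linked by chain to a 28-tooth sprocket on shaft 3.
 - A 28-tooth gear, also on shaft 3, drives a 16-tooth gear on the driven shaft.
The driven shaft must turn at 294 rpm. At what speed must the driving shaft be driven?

Overall ratio R = 0.5 × 1.3333 × 0.57143 = 0.38095.
Required input speed = output speed × R = 294 × 0.38095 = 112 rpm.

112 rpm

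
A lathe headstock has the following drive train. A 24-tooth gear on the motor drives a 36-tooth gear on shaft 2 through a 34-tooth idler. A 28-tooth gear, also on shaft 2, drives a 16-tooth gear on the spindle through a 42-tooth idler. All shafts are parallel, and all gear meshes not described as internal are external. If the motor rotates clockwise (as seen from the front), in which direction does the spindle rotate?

the motor → shaft 2: driver → idler → driven is 2 external meshes, 2 reversals → CW.
shaft 2 → the spindle: driver → idler → driven is 2 external meshes, 2 reversals → CW.
4 reversals in total — an even number — so the spindle turns the same way as the motor.

clockwise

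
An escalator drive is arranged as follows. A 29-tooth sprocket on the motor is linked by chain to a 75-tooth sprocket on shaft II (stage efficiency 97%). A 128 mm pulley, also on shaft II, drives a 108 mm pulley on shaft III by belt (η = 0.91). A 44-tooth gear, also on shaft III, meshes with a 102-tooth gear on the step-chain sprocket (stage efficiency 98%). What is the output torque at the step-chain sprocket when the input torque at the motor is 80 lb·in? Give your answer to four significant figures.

chain 75/29 = 2.5862 → τ = 80·2.5862·0.97 = 200.69 lb·in
belt 108/128 = 0.84375 → τ = 200.69·0.84375·0.91 = 154.09 lb·in
gear mesh 102/44 = 2.3182 → τ = 154.09·2.3182·0.98 = 350.07 lb·in

350.1 lb·in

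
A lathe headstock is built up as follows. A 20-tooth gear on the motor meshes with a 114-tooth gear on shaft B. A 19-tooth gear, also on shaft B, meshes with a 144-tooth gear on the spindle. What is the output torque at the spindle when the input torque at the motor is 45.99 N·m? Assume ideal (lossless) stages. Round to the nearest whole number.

1987 N·m

Gear mesh: ratio = 114/20 = 5.7; torque at shaft B = 45.99 × 5.7 = 262.14 N·m.
Gear mesh: ratio = 144/19 = 7.5789; torque at the spindle = 262.14 × 7.5789 = 1986.8 N·m.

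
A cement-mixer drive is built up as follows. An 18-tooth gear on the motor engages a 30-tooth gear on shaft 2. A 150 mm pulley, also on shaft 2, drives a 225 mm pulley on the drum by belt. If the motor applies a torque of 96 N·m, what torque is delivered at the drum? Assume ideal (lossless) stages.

240 N·m

After the gear mesh (30/18): 96 × 1.6667 = 160 N·m
After the belt (225/150): 160 × 1.5 = 240 N·m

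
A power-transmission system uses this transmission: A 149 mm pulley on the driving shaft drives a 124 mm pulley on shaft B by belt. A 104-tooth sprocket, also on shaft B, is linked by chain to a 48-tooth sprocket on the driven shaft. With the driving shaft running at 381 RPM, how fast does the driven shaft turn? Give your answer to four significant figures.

991.9 RPM

belt 124/149 = 0.83221 → 381/0.83221 = 457.81 RPM
chain 48/104 = 0.46154 → 457.81/0.46154 = 991.93 RPM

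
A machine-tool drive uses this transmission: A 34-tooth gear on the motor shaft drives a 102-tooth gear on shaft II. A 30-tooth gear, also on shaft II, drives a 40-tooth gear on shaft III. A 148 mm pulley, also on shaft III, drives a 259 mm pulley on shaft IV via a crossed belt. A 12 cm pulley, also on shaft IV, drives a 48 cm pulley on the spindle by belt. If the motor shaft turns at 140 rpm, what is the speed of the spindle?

gear mesh 102/34 = 3 → 140/3 = 46.667 rpm
gear mesh 40/30 = 1.3333 → 46.667/1.3333 = 35 rpm
belt 259/148 = 1.75 → 35/1.75 = 20 rpm
belt 48/12 = 4 → 20/4 = 5 rpm

5 rpm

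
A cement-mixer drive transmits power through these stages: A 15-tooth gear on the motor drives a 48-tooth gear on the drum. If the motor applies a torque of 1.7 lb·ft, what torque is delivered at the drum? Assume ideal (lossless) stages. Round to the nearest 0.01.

5.44 lb·ft

gear mesh 48/15 = 3.2 → τ = 1.7·3.2 = 5.44 lb·ft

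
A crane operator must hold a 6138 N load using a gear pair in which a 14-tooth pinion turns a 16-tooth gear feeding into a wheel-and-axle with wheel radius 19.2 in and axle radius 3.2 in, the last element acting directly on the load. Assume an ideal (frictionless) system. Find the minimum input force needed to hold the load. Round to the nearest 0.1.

895.1 N

Gear pair MA = 16/14 = 1.1429.
Wheel-and-axle MA = R/r = 19.2/3.2 = 6.
Combined ideal MA = 1.1429 × 6 = 6.8571.
Effort = load / MA = 6138 / 6.8571 = 895.13 N.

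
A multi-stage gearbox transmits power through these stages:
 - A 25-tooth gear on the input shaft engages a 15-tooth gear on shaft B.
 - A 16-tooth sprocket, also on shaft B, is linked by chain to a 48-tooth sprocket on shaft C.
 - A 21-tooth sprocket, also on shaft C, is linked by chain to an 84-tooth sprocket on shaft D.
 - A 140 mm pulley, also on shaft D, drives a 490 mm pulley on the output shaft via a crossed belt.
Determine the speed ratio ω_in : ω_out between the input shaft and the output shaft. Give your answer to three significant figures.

25.2

Each stage contributes driven/driver: gear mesh 15/25 = 0.6, chain 48/16 = 3, chain 84/21 = 4, belt 490/140 = 3.5.
Overall: 0.6 × 3 × 4 × 3.5 = 25.2.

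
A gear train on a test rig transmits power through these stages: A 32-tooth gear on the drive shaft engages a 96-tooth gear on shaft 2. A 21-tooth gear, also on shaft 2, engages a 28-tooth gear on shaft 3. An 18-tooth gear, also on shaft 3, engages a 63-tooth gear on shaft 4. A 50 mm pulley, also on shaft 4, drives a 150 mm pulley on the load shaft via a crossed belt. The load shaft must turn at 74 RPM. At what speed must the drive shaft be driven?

3108 RPM

Overall ratio R = 3 × 1.3333 × 3.5 × 3 = 42.
Required input speed = output speed × R = 74 × 42 = 3108 RPM.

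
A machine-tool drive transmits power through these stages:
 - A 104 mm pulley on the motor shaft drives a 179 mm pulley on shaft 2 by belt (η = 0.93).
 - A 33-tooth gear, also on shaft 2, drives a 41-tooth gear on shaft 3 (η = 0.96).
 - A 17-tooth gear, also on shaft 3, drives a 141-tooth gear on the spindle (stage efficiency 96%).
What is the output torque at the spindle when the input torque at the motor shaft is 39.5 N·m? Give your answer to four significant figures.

After the belt (179/104): 39.5 × 1.7212 × 0.93 = 63.227 N·m
After the gear mesh (41/33): 63.227 × 1.2424 × 0.96 = 75.412 N·m
After the gear mesh (141/17): 75.412 × 8.2941 × 0.96 = 600.46 N·m

600.5 N·m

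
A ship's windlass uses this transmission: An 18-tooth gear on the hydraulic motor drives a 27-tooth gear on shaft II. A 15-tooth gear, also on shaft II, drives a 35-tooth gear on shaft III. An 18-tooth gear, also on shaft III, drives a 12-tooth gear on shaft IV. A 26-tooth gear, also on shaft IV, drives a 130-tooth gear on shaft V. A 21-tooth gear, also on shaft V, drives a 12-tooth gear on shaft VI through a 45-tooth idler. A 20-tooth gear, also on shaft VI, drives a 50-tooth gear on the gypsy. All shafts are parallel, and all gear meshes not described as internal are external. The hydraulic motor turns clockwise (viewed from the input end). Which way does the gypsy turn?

counterclockwise

the hydraulic motor → shaft II: external mesh, 1 reversal → CCW.
shaft II → shaft III: external mesh, 1 reversal → CW.
shaft III → shaft IV: external mesh, 1 reversal → CCW.
shaft IV → shaft V: external mesh, 1 reversal → CW.
shaft V → shaft VI: driver → idler → driven is 2 external meshes, 2 reversals → CW.
shaft VI → the gypsy: external mesh, 1 reversal → CCW.
7 reversals in total — an odd number — so the gypsy turns opposite to the hydraulic motor.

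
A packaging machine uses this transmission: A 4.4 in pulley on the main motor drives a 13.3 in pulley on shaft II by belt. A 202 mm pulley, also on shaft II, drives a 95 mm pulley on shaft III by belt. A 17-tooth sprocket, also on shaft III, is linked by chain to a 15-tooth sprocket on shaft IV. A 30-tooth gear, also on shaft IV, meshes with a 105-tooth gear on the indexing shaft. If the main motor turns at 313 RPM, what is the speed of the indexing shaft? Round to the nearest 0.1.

Belt: ratio = 13.3/4.4 = 3.0227, so shaft II turns at 313 / 3.0227 = 103.55 RPM.
Belt: ratio = 95/202 = 0.4703, so shaft III turns at 103.55 / 0.4703 = 220.18 RPM.
Chain: ratio = 15/17 = 0.88235, so shaft IV turns at 220.18 / 0.88235 = 249.53 RPM.
Gear mesh: ratio = 105/30 = 3.5, so the indexing shaft turns at 249.53 / 3.5 = 71.296 RPM.

71.3 RPM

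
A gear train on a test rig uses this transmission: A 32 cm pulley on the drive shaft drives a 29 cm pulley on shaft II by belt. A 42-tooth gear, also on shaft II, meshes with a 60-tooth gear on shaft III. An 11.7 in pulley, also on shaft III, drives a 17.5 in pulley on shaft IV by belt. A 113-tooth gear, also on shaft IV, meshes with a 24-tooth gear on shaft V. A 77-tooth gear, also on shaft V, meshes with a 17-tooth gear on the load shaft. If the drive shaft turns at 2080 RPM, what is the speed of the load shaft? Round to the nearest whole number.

22907 RPM

belt 29/32 = 0.90625 → 2080/0.90625 = 2295.2 RPM
gear mesh 60/42 = 1.4286 → 2295.2/1.4286 = 1606.6 RPM
belt 17.5/11.7 = 1.4957 → 1606.6/1.4957 = 1074.1 RPM
gear mesh 24/113 = 0.21239 → 1074.1/0.21239 = 5057.4 RPM
gear mesh 17/77 = 0.22078 → 5057.4/0.22078 = 22907 RPM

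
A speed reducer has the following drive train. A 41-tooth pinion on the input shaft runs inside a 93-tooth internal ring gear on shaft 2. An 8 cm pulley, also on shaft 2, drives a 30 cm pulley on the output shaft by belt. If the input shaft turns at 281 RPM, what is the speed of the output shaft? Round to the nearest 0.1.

33.0 RPM

Internal gear: ratio = 93/41 = 2.2683, so shaft 2 turns at 281 / 2.2683 = 123.88 RPM.
Belt: ratio = 30/8 = 3.75, so the output shaft turns at 123.88 / 3.75 = 33.035 RPM.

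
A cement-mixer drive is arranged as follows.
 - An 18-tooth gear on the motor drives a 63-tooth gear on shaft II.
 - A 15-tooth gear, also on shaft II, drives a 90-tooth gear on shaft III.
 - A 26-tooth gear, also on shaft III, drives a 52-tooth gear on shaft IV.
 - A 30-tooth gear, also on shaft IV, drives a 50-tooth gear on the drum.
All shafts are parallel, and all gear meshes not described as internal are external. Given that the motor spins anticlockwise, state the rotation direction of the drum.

anticlockwise

the motor → shaft II: external mesh, 1 reversal → CW.
shaft II → shaft III: external mesh, 1 reversal → CCW.
shaft III → shaft IV: external mesh, 1 reversal → CW.
shaft IV → the drum: external mesh, 1 reversal → CCW.
4 reversals in total — an even number — so the drum turns the same way as the motor.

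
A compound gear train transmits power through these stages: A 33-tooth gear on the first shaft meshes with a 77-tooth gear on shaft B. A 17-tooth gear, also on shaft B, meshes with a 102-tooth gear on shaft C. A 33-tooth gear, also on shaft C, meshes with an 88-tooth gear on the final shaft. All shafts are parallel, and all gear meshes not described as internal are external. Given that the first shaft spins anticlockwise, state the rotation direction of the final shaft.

clockwise

the first shaft → shaft B: external mesh, 1 reversal → CW.
shaft B → shaft C: external mesh, 1 reversal → CCW.
shaft C → the final shaft: external mesh, 1 reversal → CW.
3 reversals in total — an odd number — so the final shaft turns opposite to the first shaft.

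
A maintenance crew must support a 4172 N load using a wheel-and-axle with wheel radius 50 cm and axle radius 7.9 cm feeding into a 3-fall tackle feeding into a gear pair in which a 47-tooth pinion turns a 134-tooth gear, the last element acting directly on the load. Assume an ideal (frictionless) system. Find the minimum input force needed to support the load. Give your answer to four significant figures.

77.07 N

Wheel-and-axle MA = R/r = 50/7.9 = 6.3291.
Block-and-tackle MA = number of supporting rope parts = 3.
Gear pair MA = 134/47 = 2.8511.
Combined ideal MA = 6.3291 × 3 × 2.8511 = 54.134.
Effort = load / MA = 4172 / 54.134 = 77.068 N.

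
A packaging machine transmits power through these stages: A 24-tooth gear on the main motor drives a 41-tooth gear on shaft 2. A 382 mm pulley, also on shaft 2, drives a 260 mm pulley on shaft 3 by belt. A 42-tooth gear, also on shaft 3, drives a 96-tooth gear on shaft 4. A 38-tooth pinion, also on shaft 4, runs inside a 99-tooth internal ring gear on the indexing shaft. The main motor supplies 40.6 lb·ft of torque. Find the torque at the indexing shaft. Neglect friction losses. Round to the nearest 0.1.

281.1 lb·ft

After the gear mesh (41/24): 40.6 × 1.7083 = 69.358 lb·ft
After the belt (260/382): 69.358 × 0.68063 = 47.207 lb·ft
After the gear mesh (96/42): 47.207 × 2.2857 = 107.9 lb·ft
After the internal gear (99/38): 107.9 × 2.6053 = 281.11 lb·ft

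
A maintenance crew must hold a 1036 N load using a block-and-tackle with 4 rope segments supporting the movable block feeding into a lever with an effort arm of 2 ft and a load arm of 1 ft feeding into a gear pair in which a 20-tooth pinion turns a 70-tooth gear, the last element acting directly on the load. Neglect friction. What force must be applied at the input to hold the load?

37 N

Block-and-tackle MA = number of supporting rope parts = 4.
Lever MA = effort arm / load arm = 2/1 = 2.
Gear pair MA = 70/20 = 3.5.
Combined ideal MA = 4 × 2 × 3.5 = 28.
Effort = load / MA = 1036 / 28 = 37 N.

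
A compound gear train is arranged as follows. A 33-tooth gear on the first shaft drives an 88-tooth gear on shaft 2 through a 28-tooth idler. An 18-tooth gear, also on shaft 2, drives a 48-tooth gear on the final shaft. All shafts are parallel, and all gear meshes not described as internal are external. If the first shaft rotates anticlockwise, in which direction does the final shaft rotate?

the first shaft → shaft 2: driver → idler → driven is 2 external meshes, 2 reversals → CCW.
shaft 2 → the final shaft: external mesh, 1 reversal → CW.
3 reversals in total — an odd number — so the final shaft turns opposite to the first shaft.

clockwise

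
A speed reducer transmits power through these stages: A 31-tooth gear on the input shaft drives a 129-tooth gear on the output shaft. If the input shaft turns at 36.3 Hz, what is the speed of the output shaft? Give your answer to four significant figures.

8.723 Hz

Gear mesh: ratio = 129/31 = 4.1613, so the output shaft turns at 36.3 / 4.1613 = 8.7233 Hz.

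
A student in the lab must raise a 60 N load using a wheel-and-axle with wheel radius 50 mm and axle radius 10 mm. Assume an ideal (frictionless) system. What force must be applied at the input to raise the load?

12 N

Wheel-and-axle MA = R/r = 50/10 = 5.
Effort = load / MA = 60 / 5 = 12 N.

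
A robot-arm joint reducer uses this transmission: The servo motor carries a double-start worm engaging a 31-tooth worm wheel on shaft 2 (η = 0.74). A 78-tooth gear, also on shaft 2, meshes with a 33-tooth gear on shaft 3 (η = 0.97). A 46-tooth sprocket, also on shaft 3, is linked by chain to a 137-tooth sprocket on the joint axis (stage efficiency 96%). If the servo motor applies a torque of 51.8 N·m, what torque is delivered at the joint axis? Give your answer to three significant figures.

After the worm (31/2): 51.8 × 15.5 × 0.74 = 594.15 N·m
After the gear mesh (33/78): 594.15 × 0.42308 × 0.97 = 243.83 N·m
After the chain (137/46): 243.83 × 2.9783 × 0.96 = 697.14 N·m

697 N·m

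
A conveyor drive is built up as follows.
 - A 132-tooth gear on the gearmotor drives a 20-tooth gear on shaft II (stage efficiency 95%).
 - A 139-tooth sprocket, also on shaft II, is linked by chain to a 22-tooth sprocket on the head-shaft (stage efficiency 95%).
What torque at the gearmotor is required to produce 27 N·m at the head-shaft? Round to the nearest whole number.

1248 N·m

Overall ratio R = 0.15152 × 0.15827 = 0.023981; overall efficiency η = 0.95 × 0.95 = 0.9025.
Input torque = output torque / (R × η) = 27 / (0.023981 × 0.9025) = 1247.5 N·m.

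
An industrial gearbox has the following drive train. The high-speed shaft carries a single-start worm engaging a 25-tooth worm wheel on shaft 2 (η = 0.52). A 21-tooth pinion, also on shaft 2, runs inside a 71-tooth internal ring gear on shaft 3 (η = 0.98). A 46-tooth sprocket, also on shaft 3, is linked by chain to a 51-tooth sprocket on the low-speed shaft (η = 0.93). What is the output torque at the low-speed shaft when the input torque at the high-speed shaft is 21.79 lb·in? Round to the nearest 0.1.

After the worm (25/1): 21.79 × 25 × 0.52 = 283.27 lb·in
After the internal gear (71/21): 283.27 × 3.381 × 0.98 = 938.57 lb·in
After the chain (51/46): 938.57 × 1.1087 × 0.93 = 967.75 lb·in

967.7 lb·in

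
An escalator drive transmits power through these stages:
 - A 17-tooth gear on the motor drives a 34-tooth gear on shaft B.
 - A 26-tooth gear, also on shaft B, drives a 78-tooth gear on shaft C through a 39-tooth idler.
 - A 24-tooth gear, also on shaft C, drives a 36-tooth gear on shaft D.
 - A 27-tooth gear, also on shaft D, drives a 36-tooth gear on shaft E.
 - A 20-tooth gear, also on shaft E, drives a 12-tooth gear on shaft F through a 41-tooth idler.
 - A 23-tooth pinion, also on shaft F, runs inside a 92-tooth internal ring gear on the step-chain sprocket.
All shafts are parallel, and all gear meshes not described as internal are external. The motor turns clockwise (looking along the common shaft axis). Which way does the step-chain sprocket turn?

counterclockwise

the motor → shaft B: external mesh, 1 reversal → CCW.
shaft B → shaft C: driver → idler → driven is 2 external meshes, 2 reversals → CCW.
shaft C → shaft D: external mesh, 1 reversal → CW.
shaft D → shaft E: external mesh, 1 reversal → CCW.
shaft E → shaft F: driver → idler → driven is 2 external meshes, 2 reversals → CCW.
shaft F → the step-chain sprocket: internal mesh, same direction → CCW.
7 reversals in total — an odd number — so the step-chain sprocket turns opposite to the motor.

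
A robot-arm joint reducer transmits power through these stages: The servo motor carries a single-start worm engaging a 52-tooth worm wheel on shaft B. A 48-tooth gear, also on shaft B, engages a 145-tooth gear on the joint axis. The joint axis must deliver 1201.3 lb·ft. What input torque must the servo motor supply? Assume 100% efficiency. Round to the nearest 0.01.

Overall ratio R = 52 × 3.0208 = 157.08.
Input torque = output torque / R = 1201.3 / 157.08 = 7.6475 lb·ft.

7.65 lb·ft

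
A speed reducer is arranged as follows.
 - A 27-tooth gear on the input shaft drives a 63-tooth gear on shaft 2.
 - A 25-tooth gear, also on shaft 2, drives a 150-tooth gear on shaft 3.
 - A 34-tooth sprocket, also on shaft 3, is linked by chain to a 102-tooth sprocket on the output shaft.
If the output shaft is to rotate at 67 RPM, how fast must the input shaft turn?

2814 RPM

Overall ratio R = 2.3333 × 6 × 3 = 42.
Required input speed = output speed × R = 67 × 42 = 2814 RPM.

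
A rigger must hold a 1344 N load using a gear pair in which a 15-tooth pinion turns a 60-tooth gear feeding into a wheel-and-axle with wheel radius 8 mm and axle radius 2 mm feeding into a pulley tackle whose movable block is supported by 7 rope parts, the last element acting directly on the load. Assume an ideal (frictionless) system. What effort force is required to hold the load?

Gear pair MA = 60/15 = 4.
Wheel-and-axle MA = R/r = 8/2 = 4.
Block-and-tackle MA = number of supporting rope parts = 7.
Combined ideal MA = 4 × 4 × 7 = 112.
Effort = load / MA = 1344 / 112 = 12 N.

12 N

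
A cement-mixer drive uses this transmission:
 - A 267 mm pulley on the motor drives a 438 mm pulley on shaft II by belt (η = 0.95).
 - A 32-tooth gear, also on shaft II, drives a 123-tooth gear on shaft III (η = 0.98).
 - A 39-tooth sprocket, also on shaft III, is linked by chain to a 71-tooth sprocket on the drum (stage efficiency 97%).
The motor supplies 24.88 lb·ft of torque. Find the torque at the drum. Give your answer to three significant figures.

258 lb·ft

After the belt (438/267): 24.88 × 1.6404 × 0.95 = 38.774 lb·ft
After the gear mesh (123/32): 38.774 × 3.8438 × 0.98 = 146.06 lb·ft
After the chain (71/39): 146.06 × 1.8205 × 0.97 = 257.92 lb·ft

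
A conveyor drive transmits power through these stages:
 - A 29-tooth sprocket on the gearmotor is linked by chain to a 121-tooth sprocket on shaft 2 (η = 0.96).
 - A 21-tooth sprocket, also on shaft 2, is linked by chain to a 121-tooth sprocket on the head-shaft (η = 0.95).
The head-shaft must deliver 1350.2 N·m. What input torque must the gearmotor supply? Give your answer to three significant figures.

Overall ratio R = 4.1724 × 5.7619 = 24.041; overall efficiency η = 0.96 × 0.95 = 0.9120.
Input torque = output torque / (R × η) = 1350.2 / (24.041 × 0.9120) = 61.581 N·m.

61.6 N·m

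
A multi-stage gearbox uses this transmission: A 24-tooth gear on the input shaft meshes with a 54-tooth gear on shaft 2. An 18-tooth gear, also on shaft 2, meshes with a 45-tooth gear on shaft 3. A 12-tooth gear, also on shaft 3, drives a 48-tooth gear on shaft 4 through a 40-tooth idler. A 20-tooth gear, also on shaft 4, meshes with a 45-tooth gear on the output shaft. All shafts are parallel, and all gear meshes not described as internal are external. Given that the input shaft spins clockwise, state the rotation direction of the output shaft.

the input shaft → shaft 2: external mesh, 1 reversal → CCW.
shaft 2 → shaft 3: external mesh, 1 reversal → CW.
shaft 3 → shaft 4: driver → idler → driven is 2 external meshes, 2 reversals → CW.
shaft 4 → the output shaft: external mesh, 1 reversal → CCW.
5 reversals in total — an odd number — so the output shaft turns opposite to the input shaft.

counterclockwise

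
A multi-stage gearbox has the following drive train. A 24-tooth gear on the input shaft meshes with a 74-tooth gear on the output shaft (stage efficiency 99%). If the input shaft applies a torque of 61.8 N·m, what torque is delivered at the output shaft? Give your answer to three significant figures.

gear mesh 74/24 = 3.0833 → τ = 61.8·3.0833·0.99 = 188.64 N·m

189 N·m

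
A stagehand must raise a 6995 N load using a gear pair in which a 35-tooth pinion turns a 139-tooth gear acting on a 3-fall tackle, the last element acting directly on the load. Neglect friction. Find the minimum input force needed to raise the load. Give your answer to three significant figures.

Gear pair MA = 139/35 = 3.9714.
Block-and-tackle MA = number of supporting rope parts = 3.
Combined ideal MA = 3.9714 × 3 = 11.914.
Effort = load / MA = 6995 / 11.914 = 587.11 N.

587 N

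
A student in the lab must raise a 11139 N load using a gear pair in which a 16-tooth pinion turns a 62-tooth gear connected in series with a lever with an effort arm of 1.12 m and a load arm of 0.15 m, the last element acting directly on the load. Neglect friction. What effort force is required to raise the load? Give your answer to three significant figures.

Gear pair MA = 62/16 = 3.875.
Lever MA = effort arm / load arm = 1.12/0.15 = 7.4667.
Combined ideal MA = 3.875 × 7.4667 = 28.933.
Effort = load / MA = 11139 / 28.933 = 384.99 N.

385 N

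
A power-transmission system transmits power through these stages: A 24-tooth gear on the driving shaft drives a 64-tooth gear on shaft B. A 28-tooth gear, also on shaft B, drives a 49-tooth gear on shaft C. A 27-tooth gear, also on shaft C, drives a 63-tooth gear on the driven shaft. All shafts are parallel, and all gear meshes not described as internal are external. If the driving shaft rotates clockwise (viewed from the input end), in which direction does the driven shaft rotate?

counterclockwise

the driving shaft → shaft B: external mesh, 1 reversal → CCW.
shaft B → shaft C: external mesh, 1 reversal → CW.
shaft C → the driven shaft: external mesh, 1 reversal → CCW.
3 reversals in total — an odd number — so the driven shaft turns opposite to the driving shaft.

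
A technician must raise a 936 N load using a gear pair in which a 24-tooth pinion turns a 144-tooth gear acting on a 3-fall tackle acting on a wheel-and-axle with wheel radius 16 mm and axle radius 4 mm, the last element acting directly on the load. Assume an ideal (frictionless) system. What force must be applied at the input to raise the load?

13 N

Gear pair MA = 144/24 = 6.
Block-and-tackle MA = number of supporting rope parts = 3.
Wheel-and-axle MA = R/r = 16/4 = 4.
Combined ideal MA = 6 × 3 × 4 = 72.
Effort = load / MA = 936 / 72 = 13 N.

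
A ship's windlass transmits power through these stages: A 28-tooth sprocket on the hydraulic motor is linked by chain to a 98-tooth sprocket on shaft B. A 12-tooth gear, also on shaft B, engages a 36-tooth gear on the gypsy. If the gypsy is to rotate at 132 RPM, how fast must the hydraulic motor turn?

Overall ratio R = 3.5 × 3 = 10.5.
Required input speed = output speed × R = 132 × 10.5 = 1386 RPM.

1386 RPM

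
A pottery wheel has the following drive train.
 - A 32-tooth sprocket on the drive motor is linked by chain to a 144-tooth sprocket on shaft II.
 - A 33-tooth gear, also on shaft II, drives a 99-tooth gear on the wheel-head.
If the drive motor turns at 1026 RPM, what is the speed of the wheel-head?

the drive motor → shaft II (chain, 144/32): 1026 ÷ 4.5 = 228 RPM
shaft II → the wheel-head (gear mesh, 99/33): 228 ÷ 3 = 76 RPM

76 RPM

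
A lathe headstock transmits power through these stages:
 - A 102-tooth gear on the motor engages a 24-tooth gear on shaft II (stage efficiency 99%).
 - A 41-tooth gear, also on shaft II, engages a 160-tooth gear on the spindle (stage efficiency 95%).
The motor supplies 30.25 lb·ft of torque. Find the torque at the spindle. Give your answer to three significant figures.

26.1 lb·ft

Gear mesh: ratio = 24/102 = 0.23529; torque at shaft II = 30.25 × 0.23529 × 0.99 = 7.0465 lb·ft.
Gear mesh: ratio = 160/41 = 3.9024; torque at the spindle = 7.0465 × 3.9024 × 0.95 = 26.124 lb·ft.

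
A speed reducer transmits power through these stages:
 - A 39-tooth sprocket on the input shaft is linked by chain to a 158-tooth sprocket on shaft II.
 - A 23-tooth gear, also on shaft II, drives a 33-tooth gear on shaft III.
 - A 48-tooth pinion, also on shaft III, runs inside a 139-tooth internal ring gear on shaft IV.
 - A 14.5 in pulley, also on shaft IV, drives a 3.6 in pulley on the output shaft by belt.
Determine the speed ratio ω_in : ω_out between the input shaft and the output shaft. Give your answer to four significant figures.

4.179

Each stage contributes driven/driver: chain 158/39 = 4.0513, gear mesh 33/23 = 1.4348, internal gear 139/48 = 2.8958, belt 3.6/14.5 = 0.24828.
Overall: 4.0513 × 1.4348 × 2.8958 × 0.24828 = 4.1791.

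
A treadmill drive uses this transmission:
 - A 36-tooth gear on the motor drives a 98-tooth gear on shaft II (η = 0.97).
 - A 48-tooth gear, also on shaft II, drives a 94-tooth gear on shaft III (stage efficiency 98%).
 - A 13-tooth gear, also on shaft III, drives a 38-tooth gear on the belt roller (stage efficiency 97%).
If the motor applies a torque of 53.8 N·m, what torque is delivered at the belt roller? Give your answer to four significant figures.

773.0 N·m

gear mesh 98/36 = 2.7222 → τ = 53.8·2.7222·0.97 = 142.06 N·m
gear mesh 94/48 = 1.9583 → τ = 142.06·1.9583·0.98 = 272.64 N·m
gear mesh 38/13 = 2.9231 → τ = 272.64·2.9231·0.97 = 773.04 N·m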